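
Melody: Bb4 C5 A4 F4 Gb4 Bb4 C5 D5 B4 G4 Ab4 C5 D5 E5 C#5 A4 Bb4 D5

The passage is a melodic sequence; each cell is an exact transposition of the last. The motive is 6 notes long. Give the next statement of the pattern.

The 6-note cells begin on Bb4, C5, D5 — each up a 2nd from the last.
So cell 4 is E5 F#5 D#5 B4 C5 E5.

E5 F#5 D#5 B4 C5 E5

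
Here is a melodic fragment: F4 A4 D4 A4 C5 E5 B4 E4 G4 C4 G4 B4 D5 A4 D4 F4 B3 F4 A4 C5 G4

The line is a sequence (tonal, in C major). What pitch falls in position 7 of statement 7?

With 7-note cells, note 7 of each statement runs B4, A4, G4.
Extending down a 2nd: F4 → E4 → D4 → C4.

C4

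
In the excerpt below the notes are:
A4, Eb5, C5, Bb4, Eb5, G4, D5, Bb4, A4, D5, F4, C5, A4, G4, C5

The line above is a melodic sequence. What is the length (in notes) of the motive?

Try groups of 5 (3 cells in 15 notes):
A4 Eb5 C5 Bb4 Eb5 | G4 D5 Bb4 A4 D5 | F4 C5 A4 G4 C5
Each cell is the previous one down a 2nd — so the unit is 5 notes.

5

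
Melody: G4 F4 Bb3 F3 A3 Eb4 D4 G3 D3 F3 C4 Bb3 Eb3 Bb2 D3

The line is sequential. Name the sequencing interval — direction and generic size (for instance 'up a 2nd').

down a 3rd

Taking 5-note groups, the heads are G4, Eb4, C4: the pattern moves down a 3rd.
From G4 to Eb4: down a 3rd.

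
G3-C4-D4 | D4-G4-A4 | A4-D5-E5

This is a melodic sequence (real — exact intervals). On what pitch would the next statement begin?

With a 3-note motive the entries are G3, D4, A4, each up a 5th from the previous.
The next head, up a 5th from A4, is E5.

E5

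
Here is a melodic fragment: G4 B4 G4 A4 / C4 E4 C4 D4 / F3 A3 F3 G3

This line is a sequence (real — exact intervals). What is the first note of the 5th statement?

Taking 4-note groups, the heads are G4, C4, F3: the pattern moves down a 5th.
Extending the heads down a 5th: Bb2 → Eb2.

Eb2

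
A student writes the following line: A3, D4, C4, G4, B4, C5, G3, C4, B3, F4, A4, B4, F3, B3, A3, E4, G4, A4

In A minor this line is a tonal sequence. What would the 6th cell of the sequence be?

C3 F3 E3 B3 D4 E4

With a 6-note motive the entries are A3, G3, F3, each down a 2nd from the previous.
Extending down a 2nd: E3 → D3 → C3.
Statement 6 starts on C3 and keeps the same diatonic contour: C3 F3 E3 B3 D4 E4.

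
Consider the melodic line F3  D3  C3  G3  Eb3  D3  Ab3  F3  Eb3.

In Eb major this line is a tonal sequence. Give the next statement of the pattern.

Bb3 G3 F3

With a 3-note motive the entries are F3, G3, Ab3, each up a 2nd from the previous.
Statement 4 starts on Bb3 and keeps the same diatonic contour: Bb3 G3 F3.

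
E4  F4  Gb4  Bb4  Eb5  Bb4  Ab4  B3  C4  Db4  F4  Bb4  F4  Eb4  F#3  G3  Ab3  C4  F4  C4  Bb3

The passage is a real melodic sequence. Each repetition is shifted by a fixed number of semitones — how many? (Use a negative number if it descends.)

-5

The 7-note cells begin on E4, B3, F#3 — each down a 4th from the last.
E4→B3 is 59 − 64 = -5 semitones.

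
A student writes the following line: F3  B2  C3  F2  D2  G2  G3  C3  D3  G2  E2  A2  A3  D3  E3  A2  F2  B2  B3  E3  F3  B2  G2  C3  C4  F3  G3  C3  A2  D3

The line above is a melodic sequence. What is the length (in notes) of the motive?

6

30 notes total. Splitting into 5 groups of 6:
F3 B2 C3 F2 D2 G2 | G3 C3 D3 G2 E2 A2 | A3 D3 E3 A2 F2 B2 | B3 E3 F3 B2 G2 C3 | C4 F3 G3 C3 A2 D3
That's a consistent up a 2nd shift per cell, and no other grouping gives one.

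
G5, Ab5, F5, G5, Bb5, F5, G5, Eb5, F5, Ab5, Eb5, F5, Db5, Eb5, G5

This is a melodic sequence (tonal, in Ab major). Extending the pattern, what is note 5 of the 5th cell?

Eb5

Grouping in 5s, the 5th note of each cell is Bb5, Ab5, G5.
Extending down a 2nd: F5 → Eb5.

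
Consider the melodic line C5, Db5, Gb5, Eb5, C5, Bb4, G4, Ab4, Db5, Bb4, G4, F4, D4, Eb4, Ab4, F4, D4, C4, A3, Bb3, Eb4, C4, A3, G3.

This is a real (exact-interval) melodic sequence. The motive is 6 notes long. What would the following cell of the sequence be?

E3 F3 Bb3 G3 E3 D3

Unit = 6 notes; the statements start on C5, G4, D4, A3, moving down a 4th each time.
So cell 5 is E3 F3 Bb3 G3 E3 D3.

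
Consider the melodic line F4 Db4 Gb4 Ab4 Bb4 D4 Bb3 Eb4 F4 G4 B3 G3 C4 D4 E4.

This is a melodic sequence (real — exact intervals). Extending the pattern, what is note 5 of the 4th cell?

The unit is 5 notes. Position-5 pitches of the 3 shown cells: Bb4, G4, E4.
One more down a 3rd gives C#4.

C#4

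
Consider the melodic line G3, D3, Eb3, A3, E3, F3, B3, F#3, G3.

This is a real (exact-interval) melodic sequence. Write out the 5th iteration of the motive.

The 3-note cells begin on G3, A3, B3 — each up a 2nd from the last.
Carrying on: C#4 → D#4.
Statement 5 starts on D#4 and keeps the same exact contour: D#4 A#3 B3.

D#4 A#3 B3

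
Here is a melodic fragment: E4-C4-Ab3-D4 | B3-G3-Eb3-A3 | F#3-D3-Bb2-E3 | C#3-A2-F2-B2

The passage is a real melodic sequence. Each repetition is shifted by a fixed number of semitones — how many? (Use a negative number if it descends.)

-5

Unit = 4 notes; the statements start on E4, B3, F#3, C#3, moving down a 4th each time.
E4 to B3 spans -5 semitones.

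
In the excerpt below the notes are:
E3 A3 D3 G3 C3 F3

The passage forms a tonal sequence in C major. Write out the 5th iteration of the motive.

With a 2-note motive the entries are E3, D3, C3, each down a 2nd from the previous.
Extending down a 2nd: B2 → A2.
Statement 5 starts on A2 and keeps the same diatonic contour: A2 D3.

A2 D3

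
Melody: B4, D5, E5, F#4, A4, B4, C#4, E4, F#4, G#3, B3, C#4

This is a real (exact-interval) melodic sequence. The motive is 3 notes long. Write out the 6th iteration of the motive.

A#2 C#3 D#3

With a 3-note motive the entries are B4, F#4, C#4, G#3, each down a 4th from the previous.
Carrying on: D#3 → A#2.
Statement 6 starts on A#2 and keeps the same exact contour: A#2 C#3 D#3.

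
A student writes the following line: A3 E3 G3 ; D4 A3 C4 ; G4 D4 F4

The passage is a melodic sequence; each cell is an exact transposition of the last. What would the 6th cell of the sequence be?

With a 3-note motive the entries are A3, D4, G4, each up a 4th from the previous.
Continuing the starts: C5 → F5 → Bb5.
Statement 6 starts on Bb5 and keeps the same exact contour: Bb5 F5 Ab5.

Bb5 F5 Ab5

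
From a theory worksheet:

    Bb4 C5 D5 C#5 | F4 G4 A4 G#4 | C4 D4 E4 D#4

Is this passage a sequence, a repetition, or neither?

sequence

Each 4-note cell is the previous one transposed down a 4th.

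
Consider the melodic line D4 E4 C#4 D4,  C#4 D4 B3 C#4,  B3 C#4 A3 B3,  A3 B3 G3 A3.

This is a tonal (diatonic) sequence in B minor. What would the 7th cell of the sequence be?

The 4-note cells begin on D4, C#4, B3, A3 — each down a 2nd from the last.
Continuing the starts: G3 → F#3 → E3.
From E3 the diatonic shape gives E3 F#3 D3 E3.

E3 F#3 D3 E3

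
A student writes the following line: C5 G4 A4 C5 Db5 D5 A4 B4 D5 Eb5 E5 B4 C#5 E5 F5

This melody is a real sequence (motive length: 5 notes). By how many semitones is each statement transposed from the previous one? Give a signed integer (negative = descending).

2

With a 5-note motive the entries are C5, D5, E5, each up a 2nd from the previous.
C5→D5 is 74 − 72 = 2 semitones.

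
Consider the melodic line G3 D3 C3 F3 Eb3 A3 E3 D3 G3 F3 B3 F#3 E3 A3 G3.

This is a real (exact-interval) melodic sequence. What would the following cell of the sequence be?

C#4 G#3 F#3 B3 A3

Taking 5-note groups, the heads are G3, A3, B3: the pattern moves up a 2nd.
Statement 4 starts on C#4 and keeps the same exact contour: C#4 G#3 F#3 B3 A3.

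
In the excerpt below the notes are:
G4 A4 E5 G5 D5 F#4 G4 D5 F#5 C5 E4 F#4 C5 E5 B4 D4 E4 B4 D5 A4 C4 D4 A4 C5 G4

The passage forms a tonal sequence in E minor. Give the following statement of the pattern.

With a 5-note motive the entries are G4, F#4, E4, D4, C4, each down a 2nd from the previous.
Statement 6 starts on B3 and keeps the same diatonic contour: B3 C4 G4 B4 F#4.

B3 C4 G4 B4 F#4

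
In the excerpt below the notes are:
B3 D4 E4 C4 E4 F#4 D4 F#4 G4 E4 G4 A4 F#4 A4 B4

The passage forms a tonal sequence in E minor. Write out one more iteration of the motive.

G4 B4 C5

With a 3-note motive the entries are B3, C4, D4, E4, F#4, each up a 2nd from the previous.
From G4 the diatonic shape gives G4 B4 C5.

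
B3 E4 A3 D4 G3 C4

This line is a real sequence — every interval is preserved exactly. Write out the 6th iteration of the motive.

Db3 Gb3

The 2-note cells begin on B3, A3, G3 — each down a 2nd from the last.
Continuing the starts: F3 → Eb3 → Db3.
So cell 6 is Db3 Gb3.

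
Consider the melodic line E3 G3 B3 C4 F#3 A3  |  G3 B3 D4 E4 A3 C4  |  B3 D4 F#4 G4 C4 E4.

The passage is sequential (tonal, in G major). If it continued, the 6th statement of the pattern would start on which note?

A4

Unit = 6 notes; the statements start on E3, G3, B3, moving up a 3rd each time.
Continuing: D4 → F#4 → A4. Statement 6 starts on A4.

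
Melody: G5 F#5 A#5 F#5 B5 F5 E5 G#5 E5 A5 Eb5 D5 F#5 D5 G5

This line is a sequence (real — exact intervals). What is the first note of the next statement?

Db5

With a 5-note motive the entries are G5, F5, Eb5, each down a 2nd from the previous.
One more step down a 2nd gives Db5.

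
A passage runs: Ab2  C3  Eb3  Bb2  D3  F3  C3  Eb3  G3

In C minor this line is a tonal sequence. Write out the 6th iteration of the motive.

F3 Ab3 C4

With a 3-note motive the entries are Ab2, Bb2, C3, each up a 2nd from the previous.
Carrying on: D3 → Eb3 → F3.
Statement 6 starts on F3 and keeps the same diatonic contour: F3 Ab3 C4.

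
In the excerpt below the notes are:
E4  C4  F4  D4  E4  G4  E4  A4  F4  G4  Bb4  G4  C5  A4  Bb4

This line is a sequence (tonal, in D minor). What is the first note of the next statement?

Unit = 5 notes; the statements start on E4, G4, Bb4, moving up a 3rd each time.
The next head, up a 3rd from Bb4, is D5.

D5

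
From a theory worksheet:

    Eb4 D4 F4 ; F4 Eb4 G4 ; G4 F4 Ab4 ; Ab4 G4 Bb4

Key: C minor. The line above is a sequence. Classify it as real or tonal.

tonal

Every note is diatonic to C minor.
Cell 1 has -1 semitones from note 1 to 2, but cell 2 has -2 — the interval quality changes while the contour stays the same, which is the hallmark of a tonal sequence.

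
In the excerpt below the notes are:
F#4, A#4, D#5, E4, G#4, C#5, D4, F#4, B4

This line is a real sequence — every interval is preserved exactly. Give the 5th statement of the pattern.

With a 3-note motive the entries are F#4, E4, D4, each down a 2nd from the previous.
Continuing the starts: C4 → Bb3.
Statement 5 starts on Bb3 and keeps the same exact contour: Bb3 D4 G4.

Bb3 D4 G4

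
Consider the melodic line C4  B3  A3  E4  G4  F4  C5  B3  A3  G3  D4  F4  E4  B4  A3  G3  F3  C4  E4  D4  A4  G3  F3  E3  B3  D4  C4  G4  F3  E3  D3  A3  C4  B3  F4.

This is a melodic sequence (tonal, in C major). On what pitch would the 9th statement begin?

B2

Taking 7-note groups, the heads are C4, B3, A3, G3, F3: the pattern moves down a 2nd.
Continuing: E3 → D3 → C3 → B2. Statement 9 starts on B2.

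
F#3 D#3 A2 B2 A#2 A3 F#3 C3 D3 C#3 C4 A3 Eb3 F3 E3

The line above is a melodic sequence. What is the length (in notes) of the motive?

There are 15 notes; a 5-note unit gives 3 cells:
F#3 D#3 A2 B2 A#2 | A3 F#3 C3 D3 C#3 | C4 A3 Eb3 F3 E3
Every group is a transposition up a 3rd of the one before; no shorter unit works.

5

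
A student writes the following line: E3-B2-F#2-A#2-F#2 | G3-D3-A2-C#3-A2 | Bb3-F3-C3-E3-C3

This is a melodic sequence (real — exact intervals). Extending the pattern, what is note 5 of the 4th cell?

The unit is 5 notes. Position-5 pitches of the 3 shown cells: F#2, A2, C3.
Each moves up a 3rd; the next is Eb3.

Eb3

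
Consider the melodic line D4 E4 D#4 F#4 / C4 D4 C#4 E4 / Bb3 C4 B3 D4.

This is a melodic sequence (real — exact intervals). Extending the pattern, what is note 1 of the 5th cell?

The unit is 4 notes. Position-1 pitches of the 3 shown cells: D4, C4, Bb3.
Carrying that down a 2nd forward: Ab3 → Gb3.

Gb3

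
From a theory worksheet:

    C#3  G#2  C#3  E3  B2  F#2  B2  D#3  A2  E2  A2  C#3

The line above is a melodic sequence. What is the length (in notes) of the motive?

4

Try groups of 4 (3 cells in 12 notes):
C#3 G#2 C#3 E3 | B2 F#2 B2 D#3 | A2 E2 A2 C#3
Each cell is the previous one down a 2nd — so the unit is 4 notes.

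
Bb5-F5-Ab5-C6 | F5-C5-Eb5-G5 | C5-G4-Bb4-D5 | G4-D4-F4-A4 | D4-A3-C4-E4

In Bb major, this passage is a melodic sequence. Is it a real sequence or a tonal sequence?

real

Each cell has the same semitone pattern (-5, 3, 4) — intervals are preserved exactly.
And Ab5 lies outside Bb major, so the sequence is real rather than tonal.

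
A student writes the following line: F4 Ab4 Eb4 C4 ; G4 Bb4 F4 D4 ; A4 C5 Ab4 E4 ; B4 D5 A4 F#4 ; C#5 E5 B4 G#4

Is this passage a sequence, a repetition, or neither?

Note 3 of cell 3 is Ab4; if this were a sequence it would be G4. No unit length gives a consistent transposition pattern.

neither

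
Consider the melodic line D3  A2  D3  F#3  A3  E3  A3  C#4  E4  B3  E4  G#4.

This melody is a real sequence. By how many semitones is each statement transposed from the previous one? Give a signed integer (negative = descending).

7

Unit = 4 notes; the statements start on D3, A3, E4, moving up a 5th each time.
D3→A3 is 57 − 50 = 7 semitones.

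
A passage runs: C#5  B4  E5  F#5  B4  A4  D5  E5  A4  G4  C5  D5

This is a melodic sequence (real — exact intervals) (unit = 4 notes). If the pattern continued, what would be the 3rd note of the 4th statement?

Bb4

Grouping in 4s, the 3rd note of each cell is E5, D5, C5.
One more down a 2nd gives Bb4.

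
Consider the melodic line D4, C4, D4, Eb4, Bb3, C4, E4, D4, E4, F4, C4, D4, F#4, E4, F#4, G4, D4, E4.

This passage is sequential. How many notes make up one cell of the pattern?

There are 18 notes; a 6-note unit gives 3 cells:
D4 C4 D4 Eb4 Bb3 C4 | E4 D4 E4 F4 C4 D4 | F#4 E4 F#4 G4 D4 E4
That's a consistent up a 2nd shift per cell, and no other grouping gives one.

6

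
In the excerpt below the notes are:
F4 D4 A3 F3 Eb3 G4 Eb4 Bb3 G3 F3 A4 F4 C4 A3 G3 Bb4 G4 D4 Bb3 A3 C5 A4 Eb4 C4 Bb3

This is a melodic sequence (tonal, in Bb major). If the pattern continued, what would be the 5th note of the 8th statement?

The unit is 5 notes. Position-5 pitches of the 5 shown cells: Eb3, F3, G3, A3, Bb3.
Carrying that up a 2nd forward: C4 → D4 → Eb4.

Eb4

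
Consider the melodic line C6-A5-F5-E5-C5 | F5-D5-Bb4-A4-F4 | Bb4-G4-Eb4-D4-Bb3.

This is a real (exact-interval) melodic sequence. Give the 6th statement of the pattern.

With a 5-note motive the entries are C6, F5, Bb4, each down a 5th from the previous.
Carrying on: Eb4 → Ab3 → Db3.
Statement 6 starts on Db3 and keeps the same exact contour: Db3 Bb2 Gb2 F2 Db2.

Db3 Bb2 Gb2 F2 Db2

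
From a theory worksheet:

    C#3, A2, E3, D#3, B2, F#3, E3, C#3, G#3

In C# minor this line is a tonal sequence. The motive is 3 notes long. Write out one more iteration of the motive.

F#3 D#3 A3

Taking 3-note groups, the heads are C#3, D#3, E3: the pattern moves up a 2nd.
Statement 4 starts on F#3 and keeps the same diatonic contour: F#3 D#3 A3.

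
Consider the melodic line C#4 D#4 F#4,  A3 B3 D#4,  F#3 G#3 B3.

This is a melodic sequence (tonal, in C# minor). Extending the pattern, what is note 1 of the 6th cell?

With 3-note cells, note 1 of each statement runs C#4, A3, F#3.
Each moves down a 3rd. Continuing: D#3 → B2 → G#2.

G#2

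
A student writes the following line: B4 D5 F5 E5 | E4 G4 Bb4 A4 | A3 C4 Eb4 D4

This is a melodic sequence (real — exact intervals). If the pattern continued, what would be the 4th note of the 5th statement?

Grouping in 4s, the 4th note of each cell is E5, A4, D4.
Carrying that down a 5th forward: G3 → C3.

C3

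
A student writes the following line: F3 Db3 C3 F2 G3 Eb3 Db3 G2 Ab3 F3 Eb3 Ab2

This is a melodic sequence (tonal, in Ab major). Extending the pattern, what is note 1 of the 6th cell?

Db4

Grouping in 4s, the 1st note of each cell is F3, G3, Ab3.
Each moves up a 2nd. Continuing: Bb3 → C4 → Db4.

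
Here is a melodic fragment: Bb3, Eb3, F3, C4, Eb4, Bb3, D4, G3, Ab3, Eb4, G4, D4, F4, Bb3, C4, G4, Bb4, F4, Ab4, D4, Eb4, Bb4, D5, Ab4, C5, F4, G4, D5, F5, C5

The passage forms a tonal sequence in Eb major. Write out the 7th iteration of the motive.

With a 6-note motive the entries are Bb3, D4, F4, Ab4, C5, each up a 3rd from the previous.
Extending up a 3rd: Eb5 → G5.
So cell 7 is G5 C5 D5 Ab5 C6 G5.

G5 C5 D5 Ab5 C6 G5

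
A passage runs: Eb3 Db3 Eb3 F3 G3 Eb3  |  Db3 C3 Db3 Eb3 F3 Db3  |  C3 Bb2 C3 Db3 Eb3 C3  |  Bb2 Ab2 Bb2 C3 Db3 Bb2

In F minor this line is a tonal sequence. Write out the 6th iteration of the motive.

Unit = 6 notes; the statements start on Eb3, Db3, C3, Bb2, moving down a 2nd each time.
Continuing the starts: Ab2 → G2.
From G2 the diatonic shape gives G2 F2 G2 Ab2 Bb2 G2.

G2 F2 G2 Ab2 Bb2 G2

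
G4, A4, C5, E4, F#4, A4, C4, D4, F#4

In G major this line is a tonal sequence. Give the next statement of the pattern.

A3 B3 D4

Taking 3-note groups, the heads are G4, E4, C4: the pattern moves down a 3rd.
Statement 4 starts on A3 and keeps the same diatonic contour: A3 B3 D4.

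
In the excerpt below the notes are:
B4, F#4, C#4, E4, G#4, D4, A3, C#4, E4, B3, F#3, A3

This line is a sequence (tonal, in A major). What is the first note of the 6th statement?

With a 4-note motive the entries are B4, G#4, E4, each down a 3rd from the previous.
Continuing: C#4 → A3 → F#3. Statement 6 starts on F#3.

F#3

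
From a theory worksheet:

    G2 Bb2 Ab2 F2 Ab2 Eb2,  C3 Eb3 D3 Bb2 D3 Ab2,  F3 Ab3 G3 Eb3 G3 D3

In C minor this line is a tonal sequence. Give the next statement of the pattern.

With a 6-note motive the entries are G2, C3, F3, each up a 4th from the previous.
Statement 4 starts on Bb3 and keeps the same diatonic contour: Bb3 D4 C4 Ab3 C4 G3.

Bb3 D4 C4 Ab3 C4 G3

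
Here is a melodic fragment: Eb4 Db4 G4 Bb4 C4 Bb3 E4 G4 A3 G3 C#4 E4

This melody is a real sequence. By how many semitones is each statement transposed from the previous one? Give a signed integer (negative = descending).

With a 4-note motive the entries are Eb4, C4, A3, each down a 3rd from the previous.
Eb4 to C4 spans -3 semitones.

-3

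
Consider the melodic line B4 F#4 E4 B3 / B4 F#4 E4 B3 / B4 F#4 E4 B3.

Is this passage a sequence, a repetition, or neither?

repetition

Each 4-note cell is identical (B4 F#4 E4 B3), restated at the same pitch.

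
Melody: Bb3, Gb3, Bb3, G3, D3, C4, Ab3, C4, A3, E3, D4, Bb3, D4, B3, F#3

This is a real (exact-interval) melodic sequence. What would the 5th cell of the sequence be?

F#4 D4 F#4 D#4 A#3

The 5-note cells begin on Bb3, C4, D4 — each up a 2nd from the last.
Carrying on: E4 → F#4.
Statement 5 starts on F#4 and keeps the same exact contour: F#4 D4 F#4 D#4 A#3.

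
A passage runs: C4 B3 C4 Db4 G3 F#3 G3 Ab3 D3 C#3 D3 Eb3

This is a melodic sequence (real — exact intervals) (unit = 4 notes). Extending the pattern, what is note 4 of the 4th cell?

Bb2

Grouping in 4s, the 4th note of each cell is Db4, Ab3, Eb3.
One more down a 4th gives Bb2.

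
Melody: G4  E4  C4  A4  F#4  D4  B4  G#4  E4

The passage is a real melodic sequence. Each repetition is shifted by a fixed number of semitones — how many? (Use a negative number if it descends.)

Taking 3-note groups, the heads are G4, A4, B4: the pattern moves up a 2nd.
G4 to A4 spans +2 semitones.

2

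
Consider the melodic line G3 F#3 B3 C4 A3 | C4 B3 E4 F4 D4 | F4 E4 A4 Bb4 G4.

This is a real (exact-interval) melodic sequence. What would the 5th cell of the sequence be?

With a 5-note motive the entries are G3, C4, F4, each up a 4th from the previous.
Carrying on: Bb4 → Eb5.
From Eb5 the exact shape gives Eb5 D5 G5 Ab5 F5.

Eb5 D5 G5 Ab5 F5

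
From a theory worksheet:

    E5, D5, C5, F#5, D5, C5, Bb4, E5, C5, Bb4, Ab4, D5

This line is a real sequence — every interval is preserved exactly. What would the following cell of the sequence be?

The 4-note cells begin on E5, D5, C5 — each down a 2nd from the last.
Statement 4 starts on Bb4 and keeps the same exact contour: Bb4 Ab4 Gb4 C5.

Bb4 Ab4 Gb4 C5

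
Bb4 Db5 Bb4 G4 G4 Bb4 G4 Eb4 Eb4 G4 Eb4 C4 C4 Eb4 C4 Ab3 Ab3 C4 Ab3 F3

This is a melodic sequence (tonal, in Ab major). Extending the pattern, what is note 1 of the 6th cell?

Grouping in 4s, the 1st note of each cell is Bb4, G4, Eb4, C4, Ab3.
From Ab3, down a 3rd gives F3.

F3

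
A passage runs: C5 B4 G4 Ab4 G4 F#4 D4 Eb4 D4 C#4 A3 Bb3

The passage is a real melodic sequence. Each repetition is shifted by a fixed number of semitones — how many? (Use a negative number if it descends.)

Taking 4-note groups, the heads are C5, G4, D4: the pattern moves down a 4th.
C5 to G4 spans -5 semitones.

-5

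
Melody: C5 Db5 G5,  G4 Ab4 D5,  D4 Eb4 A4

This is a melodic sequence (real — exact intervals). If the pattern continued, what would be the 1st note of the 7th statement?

F#2

The unit is 3 notes. Position-1 pitches of the 3 shown cells: C5, G4, D4.
Carrying that down a 4th forward: A3 → E3 → B2 → F#2.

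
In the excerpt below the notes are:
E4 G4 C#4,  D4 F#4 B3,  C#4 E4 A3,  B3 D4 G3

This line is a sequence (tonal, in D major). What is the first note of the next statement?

With a 3-note motive the entries are E4, D4, C#4, B3, each down a 2nd from the previous.
The next head, down a 2nd from B3, is A3.

A3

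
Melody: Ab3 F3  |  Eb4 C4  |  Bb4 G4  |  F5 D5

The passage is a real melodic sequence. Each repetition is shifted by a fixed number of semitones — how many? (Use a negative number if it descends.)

The 2-note cells begin on Ab3, Eb4, Bb4, F5 — each up a 5th from the last.
Ab3 to Eb4 spans +7 semitones.

7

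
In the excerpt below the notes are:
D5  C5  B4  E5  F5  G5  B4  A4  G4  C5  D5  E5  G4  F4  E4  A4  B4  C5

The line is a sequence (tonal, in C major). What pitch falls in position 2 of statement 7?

E3

Grouping in 6s, the 2nd note of each cell is C5, A4, F4.
Each moves down a 3rd. Continuing: D4 → B3 → G3 → E3.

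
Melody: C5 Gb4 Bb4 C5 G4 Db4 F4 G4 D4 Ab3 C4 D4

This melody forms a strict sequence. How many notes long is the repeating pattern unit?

Try groups of 4 (3 cells in 12 notes):
C5 Gb4 Bb4 C5 | G4 Db4 F4 G4 | D4 Ab3 C4 D4
Every group is a transposition down a 4th of the one before; no shorter unit works.

4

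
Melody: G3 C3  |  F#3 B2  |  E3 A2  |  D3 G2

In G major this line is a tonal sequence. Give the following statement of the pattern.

The 2-note cells begin on G3, F#3, E3, D3 — each down a 2nd from the last.
From C3 the diatonic shape gives C3 F#2.

C3 F#2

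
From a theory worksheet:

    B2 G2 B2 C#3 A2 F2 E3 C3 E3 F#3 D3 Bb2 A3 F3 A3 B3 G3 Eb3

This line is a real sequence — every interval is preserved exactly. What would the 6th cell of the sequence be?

C5 Ab4 C5 D5 Bb4 Gb4

The 6-note cells begin on B2, E3, A3 — each up a 4th from the last.
Continuing the starts: D4 → G4 → C5.
Statement 6 starts on C5 and keeps the same exact contour: C5 Ab4 C5 D5 Bb4 Gb4.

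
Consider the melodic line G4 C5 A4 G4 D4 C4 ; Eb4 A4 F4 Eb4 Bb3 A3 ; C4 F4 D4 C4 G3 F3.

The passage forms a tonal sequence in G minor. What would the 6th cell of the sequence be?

D3 G3 Eb3 D3 A2 G2

With a 6-note motive the entries are G4, Eb4, C4, each down a 3rd from the previous.
Continuing the starts: A3 → F3 → D3.
So cell 6 is D3 G3 Eb3 D3 A2 G2.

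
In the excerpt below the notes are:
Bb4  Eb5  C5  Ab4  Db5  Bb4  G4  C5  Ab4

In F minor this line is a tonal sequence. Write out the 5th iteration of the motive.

Taking 3-note groups, the heads are Bb4, Ab4, G4: the pattern moves down a 2nd.
Extending down a 2nd: F4 → Eb4.
Statement 5 starts on Eb4 and keeps the same diatonic contour: Eb4 Ab4 F4.

Eb4 Ab4 F4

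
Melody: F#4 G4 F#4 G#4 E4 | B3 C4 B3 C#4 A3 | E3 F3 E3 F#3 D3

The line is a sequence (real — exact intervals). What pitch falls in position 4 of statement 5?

The unit is 5 notes. Position-4 pitches of the 3 shown cells: G#4, C#4, F#3.
Carrying that down a 5th forward: B2 → E2.

E2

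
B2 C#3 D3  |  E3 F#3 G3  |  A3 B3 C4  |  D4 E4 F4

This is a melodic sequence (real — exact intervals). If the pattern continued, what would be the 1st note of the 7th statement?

The unit is 3 notes. Position-1 pitches of the 4 shown cells: B2, E3, A3, D4.
Extending up a 4th: G4 → C5 → F5.

F5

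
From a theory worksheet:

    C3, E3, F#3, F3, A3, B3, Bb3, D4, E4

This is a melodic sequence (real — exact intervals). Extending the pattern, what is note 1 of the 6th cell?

The unit is 3 notes. Position-1 pitches of the 3 shown cells: C3, F3, Bb3.
Extending up a 4th: Eb4 → Ab4 → Db5.

Db5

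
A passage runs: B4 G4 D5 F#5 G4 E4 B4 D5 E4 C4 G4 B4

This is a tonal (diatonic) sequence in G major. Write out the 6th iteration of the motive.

The 4-note cells begin on B4, G4, E4 — each down a 3rd from the last.
Carrying on: C4 → A3 → F#3.
From F#3 the diatonic shape gives F#3 D3 A3 C4.

F#3 D3 A3 C4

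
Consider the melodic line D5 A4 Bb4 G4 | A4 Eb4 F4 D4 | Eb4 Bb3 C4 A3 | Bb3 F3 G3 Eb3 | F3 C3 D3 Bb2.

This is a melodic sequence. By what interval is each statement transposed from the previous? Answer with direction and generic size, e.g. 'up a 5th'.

down a 4th

The 4-note cells begin on D5, A4, Eb4, Bb3, F3 — each down a 4th from the last.
From D5 to A4: down a 4th.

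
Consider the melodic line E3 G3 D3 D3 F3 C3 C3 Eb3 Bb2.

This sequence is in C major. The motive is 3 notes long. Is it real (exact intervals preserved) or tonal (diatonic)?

Each cell has the same semitone pattern (3, -5) — intervals are preserved exactly.
And Eb3 lies outside C major, so the sequence is real rather than tonal.

real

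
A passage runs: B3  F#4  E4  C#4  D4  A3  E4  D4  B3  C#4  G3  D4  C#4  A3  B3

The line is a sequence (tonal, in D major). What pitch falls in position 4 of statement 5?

The unit is 5 notes. Position-4 pitches of the 3 shown cells: C#4, B3, A3.
Extending down a 2nd: G3 → F#3.

F#3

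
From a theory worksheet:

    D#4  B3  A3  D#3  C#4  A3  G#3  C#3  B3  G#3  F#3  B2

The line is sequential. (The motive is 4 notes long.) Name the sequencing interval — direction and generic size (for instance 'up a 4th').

down a 2nd

Unit = 4 notes; the statements start on D#4, C#4, B3, moving down a 2nd each time.
D#4 to C#4 is down a 2nd.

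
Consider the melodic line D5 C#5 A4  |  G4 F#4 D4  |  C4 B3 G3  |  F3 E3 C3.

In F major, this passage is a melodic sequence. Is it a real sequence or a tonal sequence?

real

Each cell has the same semitone pattern (-1, -4) — intervals are preserved exactly.
And C#5 lies outside F major, so the sequence is real rather than tonal.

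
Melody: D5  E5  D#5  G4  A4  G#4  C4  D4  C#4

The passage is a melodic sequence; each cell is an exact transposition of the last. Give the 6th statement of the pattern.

Eb2 F2 E2

The 3-note cells begin on D5, G4, C4 — each down a 5th from the last.
Extending down a 5th: F3 → Bb2 → Eb2.
From Eb2 the exact shape gives Eb2 F2 E2.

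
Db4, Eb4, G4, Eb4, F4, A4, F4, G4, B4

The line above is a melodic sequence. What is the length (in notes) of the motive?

3

Try groups of 3 (3 cells in 9 notes):
Db4 Eb4 G4 | Eb4 F4 A4 | F4 G4 B4
Each cell is the previous one up a 2nd — so the unit is 3 notes.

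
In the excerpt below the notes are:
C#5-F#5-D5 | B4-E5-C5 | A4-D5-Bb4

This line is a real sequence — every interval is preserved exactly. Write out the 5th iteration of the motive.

F4 Bb4 Gb4

With a 3-note motive the entries are C#5, B4, A4, each down a 2nd from the previous.
Continuing the starts: G4 → F4.
So cell 5 is F4 Bb4 Gb4.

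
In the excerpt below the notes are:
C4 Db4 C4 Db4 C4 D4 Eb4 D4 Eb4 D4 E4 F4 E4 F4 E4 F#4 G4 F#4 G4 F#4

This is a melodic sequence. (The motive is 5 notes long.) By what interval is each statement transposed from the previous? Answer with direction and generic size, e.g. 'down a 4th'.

up a 2nd

With a 5-note motive the entries are C4, D4, E4, F#4, each up a 2nd from the previous.
From C4 to D4: up a 2nd.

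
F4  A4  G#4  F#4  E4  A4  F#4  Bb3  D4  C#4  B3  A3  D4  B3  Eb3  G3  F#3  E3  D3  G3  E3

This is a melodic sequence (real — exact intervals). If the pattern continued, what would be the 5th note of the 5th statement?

With 7-note cells, note 5 of each statement runs E4, A3, D3.
Carrying that down a 5th forward: G2 → C2.

C2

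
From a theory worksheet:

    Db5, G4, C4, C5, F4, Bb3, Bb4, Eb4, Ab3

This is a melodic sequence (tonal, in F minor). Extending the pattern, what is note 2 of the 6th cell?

Bb3

Grouping in 3s, the 2nd note of each cell is G4, F4, Eb4.
Each moves down a 2nd. Continuing: Db4 → C4 → Bb3.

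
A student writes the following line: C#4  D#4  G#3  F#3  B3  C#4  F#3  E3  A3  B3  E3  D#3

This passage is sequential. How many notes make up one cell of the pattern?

12 notes total. Splitting into 3 groups of 4:
C#4 D#4 G#3 F#3 | B3 C#4 F#3 E3 | A3 B3 E3 D#3
That's a consistent down a 2nd shift per cell, and no other grouping gives one.

4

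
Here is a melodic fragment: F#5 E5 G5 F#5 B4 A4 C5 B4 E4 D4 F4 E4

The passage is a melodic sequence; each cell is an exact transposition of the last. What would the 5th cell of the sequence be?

With a 4-note motive the entries are F#5, B4, E4, each down a 5th from the previous.
Extending down a 5th: A3 → D3.
Statement 5 starts on D3 and keeps the same exact contour: D3 C3 Eb3 D3.

D3 C3 Eb3 D3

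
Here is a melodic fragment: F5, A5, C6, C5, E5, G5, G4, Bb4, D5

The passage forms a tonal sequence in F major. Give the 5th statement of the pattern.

The 3-note cells begin on F5, C5, G4 — each down a 4th from the last.
Carrying on: D4 → A3.
From A3 the diatonic shape gives A3 C4 E4.

A3 C4 E4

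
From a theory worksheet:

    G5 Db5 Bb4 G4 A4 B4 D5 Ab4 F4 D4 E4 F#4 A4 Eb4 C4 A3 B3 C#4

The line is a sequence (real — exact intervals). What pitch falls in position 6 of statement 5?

D#3

Grouping in 6s, the 6th note of each cell is B4, F#4, C#4.
Carrying that down a 4th forward: G#3 → D#3.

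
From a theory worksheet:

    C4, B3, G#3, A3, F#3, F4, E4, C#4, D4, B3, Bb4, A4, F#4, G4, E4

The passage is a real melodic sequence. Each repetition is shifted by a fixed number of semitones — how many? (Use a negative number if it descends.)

5

Unit = 5 notes; the statements start on C4, F4, Bb4, moving up a 4th each time.
C4 to F4 spans +5 semitones.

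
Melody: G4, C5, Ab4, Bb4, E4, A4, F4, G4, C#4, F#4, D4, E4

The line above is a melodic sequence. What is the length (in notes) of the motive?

4

12 notes total. Splitting into 3 groups of 4:
G4 C5 Ab4 Bb4 | E4 A4 F4 G4 | C#4 F#4 D4 E4
That's a consistent down a 3rd shift per cell, and no other grouping gives one.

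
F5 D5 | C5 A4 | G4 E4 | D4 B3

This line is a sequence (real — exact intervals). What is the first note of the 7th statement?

With a 2-note motive the entries are F5, C5, G4, D4, each down a 4th from the previous.
Extending the heads down a 4th: A3 → E3 → B2.

B2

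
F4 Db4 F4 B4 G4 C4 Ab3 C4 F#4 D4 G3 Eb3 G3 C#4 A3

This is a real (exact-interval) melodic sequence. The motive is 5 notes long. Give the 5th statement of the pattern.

With a 5-note motive the entries are F4, C4, G3, each down a 4th from the previous.
Extending down a 4th: D3 → A2.
From A2 the exact shape gives A2 F2 A2 D#3 B2.

A2 F2 A2 D#3 B2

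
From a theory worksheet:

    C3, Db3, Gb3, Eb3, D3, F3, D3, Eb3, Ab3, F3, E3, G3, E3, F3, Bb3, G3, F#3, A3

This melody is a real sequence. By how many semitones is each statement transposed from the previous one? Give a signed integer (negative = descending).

2

With a 6-note motive the entries are C3, D3, E3, each up a 2nd from the previous.
C3 to D3 spans +2 semitones.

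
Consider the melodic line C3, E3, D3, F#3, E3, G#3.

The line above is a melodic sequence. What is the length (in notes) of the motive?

2

6 notes total. Splitting into 3 groups of 2:
C3 E3 | D3 F#3 | E3 G#3
Every group is a transposition up a 2nd of the one before; no shorter unit works.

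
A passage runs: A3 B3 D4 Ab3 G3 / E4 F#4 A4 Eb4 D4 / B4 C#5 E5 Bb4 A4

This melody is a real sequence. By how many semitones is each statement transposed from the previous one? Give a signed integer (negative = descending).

7

The 5-note cells begin on A3, E4, B4 — each up a 5th from the last.
A3→E4 is 64 − 57 = 7 semitones.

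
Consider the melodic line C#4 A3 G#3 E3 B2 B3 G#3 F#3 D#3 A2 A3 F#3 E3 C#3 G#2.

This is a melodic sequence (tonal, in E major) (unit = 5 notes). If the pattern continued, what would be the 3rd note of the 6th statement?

B2

The unit is 5 notes. Position-3 pitches of the 3 shown cells: G#3, F#3, E3.
Carrying that down a 2nd forward: D#3 → C#3 → B2.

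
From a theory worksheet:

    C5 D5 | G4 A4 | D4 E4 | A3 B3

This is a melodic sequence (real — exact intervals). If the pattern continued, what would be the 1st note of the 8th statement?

Grouping in 2s, the 1st note of each cell is C5, G4, D4, A3.
Carrying that down a 4th forward: E3 → B2 → F#2 → C#2.

C#2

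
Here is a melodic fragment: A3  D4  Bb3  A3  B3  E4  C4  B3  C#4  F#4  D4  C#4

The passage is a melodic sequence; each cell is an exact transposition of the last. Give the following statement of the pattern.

D#4 G#4 E4 D#4

Unit = 4 notes; the statements start on A3, B3, C#4, moving up a 2nd each time.
Statement 4 starts on D#4 and keeps the same exact contour: D#4 G#4 E4 D#4.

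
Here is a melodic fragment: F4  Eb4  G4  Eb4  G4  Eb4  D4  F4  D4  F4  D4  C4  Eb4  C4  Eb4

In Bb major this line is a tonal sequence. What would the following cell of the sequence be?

C4 Bb3 D4 Bb3 D4

With a 5-note motive the entries are F4, Eb4, D4, each down a 2nd from the previous.
So cell 4 is C4 Bb3 D4 Bb3 D4.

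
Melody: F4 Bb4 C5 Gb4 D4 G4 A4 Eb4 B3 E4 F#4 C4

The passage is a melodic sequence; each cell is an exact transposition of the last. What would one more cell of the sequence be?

Taking 4-note groups, the heads are F4, D4, B3: the pattern moves down a 3rd.
From G#3 the exact shape gives G#3 C#4 D#4 A3.

G#3 C#4 D#4 A3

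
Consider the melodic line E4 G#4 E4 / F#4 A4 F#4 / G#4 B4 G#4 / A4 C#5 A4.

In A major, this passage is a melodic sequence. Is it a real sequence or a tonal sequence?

tonal

Every note is diatonic to A major.
Cell 1 has +4 semitones from note 1 to 2, but cell 2 has +3 — the interval quality changes while the contour stays the same, which is the hallmark of a tonal sequence.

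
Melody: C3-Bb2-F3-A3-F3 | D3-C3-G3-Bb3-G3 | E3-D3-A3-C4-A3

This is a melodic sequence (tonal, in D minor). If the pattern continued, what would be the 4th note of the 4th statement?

Grouping in 5s, the 4th note of each cell is A3, Bb3, C4.
From C4, up a 2nd gives D4.

D4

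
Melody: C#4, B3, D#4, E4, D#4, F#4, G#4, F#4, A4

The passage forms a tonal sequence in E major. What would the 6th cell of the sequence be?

F#5 E5 G#5

The 3-note cells begin on C#4, E4, G#4 — each up a 3rd from the last.
Carrying on: B4 → D#5 → F#5.
So cell 6 is F#5 E5 G#5.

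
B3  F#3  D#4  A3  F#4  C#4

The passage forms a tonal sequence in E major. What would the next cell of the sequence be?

With a 2-note motive the entries are B3, D#4, F#4, each up a 3rd from the previous.
From A4 the diatonic shape gives A4 E4.

A4 E4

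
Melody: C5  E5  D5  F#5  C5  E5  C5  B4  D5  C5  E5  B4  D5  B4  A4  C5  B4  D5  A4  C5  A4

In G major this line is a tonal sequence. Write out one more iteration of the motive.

G4 B4 A4 C5 G4 B4 G4

Unit = 7 notes; the statements start on C5, B4, A4, moving down a 2nd each time.
From G4 the diatonic shape gives G4 B4 A4 C5 G4 B4 G4.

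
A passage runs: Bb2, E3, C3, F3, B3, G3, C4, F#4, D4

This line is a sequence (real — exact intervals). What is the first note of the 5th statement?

D5

Unit = 3 notes; the statements start on Bb2, F3, C4, moving up a 5th each time.
Extending the heads up a 5th: G4 → D5.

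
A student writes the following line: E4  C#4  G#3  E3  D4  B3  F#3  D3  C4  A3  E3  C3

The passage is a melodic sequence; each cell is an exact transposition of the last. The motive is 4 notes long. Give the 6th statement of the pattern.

Unit = 4 notes; the statements start on E4, D4, C4, moving down a 2nd each time.
Continuing the starts: Bb3 → Ab3 → Gb3.
So cell 6 is Gb3 Eb3 Bb2 Gb2.

Gb3 Eb3 Bb2 Gb2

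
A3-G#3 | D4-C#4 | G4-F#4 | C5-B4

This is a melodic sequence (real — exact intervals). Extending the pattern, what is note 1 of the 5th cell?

Grouping in 2s, the 1st note of each cell is A3, D4, G4, C5.
Each moves up a 4th; the next is F5.

F5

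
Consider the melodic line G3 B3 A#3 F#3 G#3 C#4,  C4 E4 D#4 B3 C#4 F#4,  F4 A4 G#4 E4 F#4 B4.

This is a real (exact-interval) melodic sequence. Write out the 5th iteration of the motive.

Eb5 G5 F#5 D5 E5 A5

With a 6-note motive the entries are G3, C4, F4, each up a 4th from the previous.
Carrying on: Bb4 → Eb5.
So cell 5 is Eb5 G5 F#5 D5 E5 A5.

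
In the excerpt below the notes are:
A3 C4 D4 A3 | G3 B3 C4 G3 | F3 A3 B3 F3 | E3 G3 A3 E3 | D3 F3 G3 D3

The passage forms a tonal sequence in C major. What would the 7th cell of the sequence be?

The 4-note cells begin on A3, G3, F3, E3, D3 — each down a 2nd from the last.
Carrying on: C3 → B2.
So cell 7 is B2 D3 E3 B2.

B2 D3 E3 B2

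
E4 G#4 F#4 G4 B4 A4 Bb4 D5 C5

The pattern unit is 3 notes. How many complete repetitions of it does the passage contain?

3

9 notes in groups of 3 gives 9/3 = 3 statements.
Starts: E4, G4, Bb4 — each up a 3rd.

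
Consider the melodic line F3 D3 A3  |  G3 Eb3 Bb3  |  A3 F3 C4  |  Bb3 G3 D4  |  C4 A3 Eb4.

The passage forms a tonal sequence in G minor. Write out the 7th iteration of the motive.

Eb4 C4 G4

The 3-note cells begin on F3, G3, A3, Bb3, C4 — each up a 2nd from the last.
Carrying on: D4 → Eb4.
So cell 7 is Eb4 C4 G4.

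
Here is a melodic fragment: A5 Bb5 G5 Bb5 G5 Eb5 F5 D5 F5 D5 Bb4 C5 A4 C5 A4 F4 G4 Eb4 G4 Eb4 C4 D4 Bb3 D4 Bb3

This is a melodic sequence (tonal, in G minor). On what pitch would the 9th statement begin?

Taking 5-note groups, the heads are A5, Eb5, Bb4, F4, C4: the pattern moves down a 4th.
Continuing: G3 → D3 → A2 → Eb2. Statement 9 starts on Eb2.

Eb2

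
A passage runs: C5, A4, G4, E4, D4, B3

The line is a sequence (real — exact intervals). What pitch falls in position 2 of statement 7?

D#2

With 2-note cells, note 2 of each statement runs A4, E4, B3.
Extending down a 4th: F#3 → C#3 → G#2 → D#2.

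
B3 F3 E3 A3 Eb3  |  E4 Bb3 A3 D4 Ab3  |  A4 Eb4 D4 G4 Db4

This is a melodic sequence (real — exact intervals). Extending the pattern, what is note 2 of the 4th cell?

Grouping in 5s, the 2nd note of each cell is F3, Bb3, Eb4.
One more up a 4th gives Ab4.

Ab4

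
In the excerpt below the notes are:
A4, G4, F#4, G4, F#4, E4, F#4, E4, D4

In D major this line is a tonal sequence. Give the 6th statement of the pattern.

C#4 B3 A3

Taking 3-note groups, the heads are A4, G4, F#4: the pattern moves down a 2nd.
Carrying on: E4 → D4 → C#4.
From C#4 the diatonic shape gives C#4 B3 A3.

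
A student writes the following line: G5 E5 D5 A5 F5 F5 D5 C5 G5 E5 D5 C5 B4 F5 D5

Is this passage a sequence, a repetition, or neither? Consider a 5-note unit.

neither

Note 1 of cell 3 is D5; if this were a sequence it would be E5. No unit length gives a consistent transposition pattern.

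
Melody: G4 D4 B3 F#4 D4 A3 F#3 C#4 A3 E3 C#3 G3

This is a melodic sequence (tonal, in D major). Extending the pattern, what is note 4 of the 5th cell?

A2

Grouping in 4s, the 4th note of each cell is F#4, C#4, G3.
Extending down a 4th: D3 → A2.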